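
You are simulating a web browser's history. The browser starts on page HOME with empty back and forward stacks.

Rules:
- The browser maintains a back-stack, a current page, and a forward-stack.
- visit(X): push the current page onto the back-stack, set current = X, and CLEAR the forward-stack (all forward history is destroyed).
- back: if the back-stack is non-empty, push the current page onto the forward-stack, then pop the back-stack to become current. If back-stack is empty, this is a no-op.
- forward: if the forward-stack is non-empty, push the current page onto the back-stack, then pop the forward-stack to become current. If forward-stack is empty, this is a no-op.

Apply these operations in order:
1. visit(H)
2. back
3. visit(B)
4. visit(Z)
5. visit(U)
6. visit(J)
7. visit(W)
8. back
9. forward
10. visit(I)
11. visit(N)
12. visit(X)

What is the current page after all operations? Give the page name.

Answer: X

Derivation:
After 1 (visit(H)): cur=H back=1 fwd=0
After 2 (back): cur=HOME back=0 fwd=1
After 3 (visit(B)): cur=B back=1 fwd=0
After 4 (visit(Z)): cur=Z back=2 fwd=0
After 5 (visit(U)): cur=U back=3 fwd=0
After 6 (visit(J)): cur=J back=4 fwd=0
After 7 (visit(W)): cur=W back=5 fwd=0
After 8 (back): cur=J back=4 fwd=1
After 9 (forward): cur=W back=5 fwd=0
After 10 (visit(I)): cur=I back=6 fwd=0
After 11 (visit(N)): cur=N back=7 fwd=0
After 12 (visit(X)): cur=X back=8 fwd=0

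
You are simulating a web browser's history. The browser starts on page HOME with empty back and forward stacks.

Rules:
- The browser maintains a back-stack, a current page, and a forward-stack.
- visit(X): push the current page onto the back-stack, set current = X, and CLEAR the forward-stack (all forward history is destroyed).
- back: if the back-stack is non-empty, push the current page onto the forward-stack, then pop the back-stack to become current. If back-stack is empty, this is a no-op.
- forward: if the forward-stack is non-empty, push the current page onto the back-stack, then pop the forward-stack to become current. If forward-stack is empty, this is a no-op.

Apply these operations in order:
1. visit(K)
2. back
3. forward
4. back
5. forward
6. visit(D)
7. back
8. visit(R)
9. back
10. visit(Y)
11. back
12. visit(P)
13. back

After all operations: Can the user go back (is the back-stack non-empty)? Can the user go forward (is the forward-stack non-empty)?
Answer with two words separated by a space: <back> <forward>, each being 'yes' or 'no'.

After 1 (visit(K)): cur=K back=1 fwd=0
After 2 (back): cur=HOME back=0 fwd=1
After 3 (forward): cur=K back=1 fwd=0
After 4 (back): cur=HOME back=0 fwd=1
After 5 (forward): cur=K back=1 fwd=0
After 6 (visit(D)): cur=D back=2 fwd=0
After 7 (back): cur=K back=1 fwd=1
After 8 (visit(R)): cur=R back=2 fwd=0
After 9 (back): cur=K back=1 fwd=1
After 10 (visit(Y)): cur=Y back=2 fwd=0
After 11 (back): cur=K back=1 fwd=1
After 12 (visit(P)): cur=P back=2 fwd=0
After 13 (back): cur=K back=1 fwd=1

Answer: yes yes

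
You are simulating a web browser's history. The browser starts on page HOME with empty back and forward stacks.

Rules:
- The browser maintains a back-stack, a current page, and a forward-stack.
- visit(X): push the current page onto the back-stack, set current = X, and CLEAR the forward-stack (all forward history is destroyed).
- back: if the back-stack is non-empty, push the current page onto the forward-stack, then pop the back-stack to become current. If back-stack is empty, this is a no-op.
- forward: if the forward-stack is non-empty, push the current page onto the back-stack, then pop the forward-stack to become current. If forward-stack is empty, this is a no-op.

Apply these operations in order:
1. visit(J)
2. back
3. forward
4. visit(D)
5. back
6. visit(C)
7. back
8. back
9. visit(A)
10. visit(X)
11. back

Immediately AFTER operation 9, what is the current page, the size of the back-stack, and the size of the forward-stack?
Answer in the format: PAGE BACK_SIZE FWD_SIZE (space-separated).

After 1 (visit(J)): cur=J back=1 fwd=0
After 2 (back): cur=HOME back=0 fwd=1
After 3 (forward): cur=J back=1 fwd=0
After 4 (visit(D)): cur=D back=2 fwd=0
After 5 (back): cur=J back=1 fwd=1
After 6 (visit(C)): cur=C back=2 fwd=0
After 7 (back): cur=J back=1 fwd=1
After 8 (back): cur=HOME back=0 fwd=2
After 9 (visit(A)): cur=A back=1 fwd=0

A 1 0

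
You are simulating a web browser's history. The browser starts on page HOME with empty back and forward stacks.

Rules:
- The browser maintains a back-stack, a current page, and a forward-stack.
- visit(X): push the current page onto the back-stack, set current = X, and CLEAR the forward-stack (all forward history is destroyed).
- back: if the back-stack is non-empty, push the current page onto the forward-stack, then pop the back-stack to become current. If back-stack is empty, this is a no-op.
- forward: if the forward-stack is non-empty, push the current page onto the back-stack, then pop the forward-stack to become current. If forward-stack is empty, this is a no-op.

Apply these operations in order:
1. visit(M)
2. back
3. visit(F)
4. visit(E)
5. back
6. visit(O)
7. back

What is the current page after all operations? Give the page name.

Answer: F

Derivation:
After 1 (visit(M)): cur=M back=1 fwd=0
After 2 (back): cur=HOME back=0 fwd=1
After 3 (visit(F)): cur=F back=1 fwd=0
After 4 (visit(E)): cur=E back=2 fwd=0
After 5 (back): cur=F back=1 fwd=1
After 6 (visit(O)): cur=O back=2 fwd=0
After 7 (back): cur=F back=1 fwd=1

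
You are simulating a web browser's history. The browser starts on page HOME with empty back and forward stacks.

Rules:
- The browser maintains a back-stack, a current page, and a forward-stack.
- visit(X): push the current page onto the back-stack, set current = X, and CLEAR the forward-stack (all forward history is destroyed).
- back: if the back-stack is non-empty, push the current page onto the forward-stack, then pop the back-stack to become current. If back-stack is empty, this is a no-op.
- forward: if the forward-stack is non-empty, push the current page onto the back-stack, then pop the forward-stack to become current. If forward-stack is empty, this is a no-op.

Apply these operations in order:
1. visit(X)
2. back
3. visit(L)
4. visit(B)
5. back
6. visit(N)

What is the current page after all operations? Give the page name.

Answer: N

Derivation:
After 1 (visit(X)): cur=X back=1 fwd=0
After 2 (back): cur=HOME back=0 fwd=1
After 3 (visit(L)): cur=L back=1 fwd=0
After 4 (visit(B)): cur=B back=2 fwd=0
After 5 (back): cur=L back=1 fwd=1
After 6 (visit(N)): cur=N back=2 fwd=0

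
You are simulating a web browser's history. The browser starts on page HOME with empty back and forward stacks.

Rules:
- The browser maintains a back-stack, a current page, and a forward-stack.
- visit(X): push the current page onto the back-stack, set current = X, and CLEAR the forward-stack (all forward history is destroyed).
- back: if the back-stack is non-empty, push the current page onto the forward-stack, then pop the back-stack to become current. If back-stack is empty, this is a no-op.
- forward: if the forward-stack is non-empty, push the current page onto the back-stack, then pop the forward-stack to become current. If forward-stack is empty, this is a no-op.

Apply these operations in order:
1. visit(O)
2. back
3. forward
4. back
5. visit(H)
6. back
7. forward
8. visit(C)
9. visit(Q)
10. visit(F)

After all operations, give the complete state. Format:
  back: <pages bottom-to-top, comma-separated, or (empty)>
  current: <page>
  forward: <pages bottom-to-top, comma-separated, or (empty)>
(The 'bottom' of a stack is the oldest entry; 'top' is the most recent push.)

After 1 (visit(O)): cur=O back=1 fwd=0
After 2 (back): cur=HOME back=0 fwd=1
After 3 (forward): cur=O back=1 fwd=0
After 4 (back): cur=HOME back=0 fwd=1
After 5 (visit(H)): cur=H back=1 fwd=0
After 6 (back): cur=HOME back=0 fwd=1
After 7 (forward): cur=H back=1 fwd=0
After 8 (visit(C)): cur=C back=2 fwd=0
After 9 (visit(Q)): cur=Q back=3 fwd=0
After 10 (visit(F)): cur=F back=4 fwd=0

Answer: back: HOME,H,C,Q
current: F
forward: (empty)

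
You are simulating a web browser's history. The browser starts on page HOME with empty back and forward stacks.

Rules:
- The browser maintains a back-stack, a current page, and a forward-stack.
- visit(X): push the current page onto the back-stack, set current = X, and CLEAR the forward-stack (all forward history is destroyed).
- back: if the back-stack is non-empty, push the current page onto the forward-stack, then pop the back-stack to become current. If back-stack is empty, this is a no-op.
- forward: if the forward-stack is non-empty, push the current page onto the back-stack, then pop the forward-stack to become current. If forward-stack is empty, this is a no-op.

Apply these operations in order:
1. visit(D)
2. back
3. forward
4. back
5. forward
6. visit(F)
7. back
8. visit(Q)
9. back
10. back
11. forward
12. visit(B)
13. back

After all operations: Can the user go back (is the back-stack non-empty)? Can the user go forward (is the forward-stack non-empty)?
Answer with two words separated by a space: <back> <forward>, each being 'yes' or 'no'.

Answer: yes yes

Derivation:
After 1 (visit(D)): cur=D back=1 fwd=0
After 2 (back): cur=HOME back=0 fwd=1
After 3 (forward): cur=D back=1 fwd=0
After 4 (back): cur=HOME back=0 fwd=1
After 5 (forward): cur=D back=1 fwd=0
After 6 (visit(F)): cur=F back=2 fwd=0
After 7 (back): cur=D back=1 fwd=1
After 8 (visit(Q)): cur=Q back=2 fwd=0
After 9 (back): cur=D back=1 fwd=1
After 10 (back): cur=HOME back=0 fwd=2
After 11 (forward): cur=D back=1 fwd=1
After 12 (visit(B)): cur=B back=2 fwd=0
After 13 (back): cur=D back=1 fwd=1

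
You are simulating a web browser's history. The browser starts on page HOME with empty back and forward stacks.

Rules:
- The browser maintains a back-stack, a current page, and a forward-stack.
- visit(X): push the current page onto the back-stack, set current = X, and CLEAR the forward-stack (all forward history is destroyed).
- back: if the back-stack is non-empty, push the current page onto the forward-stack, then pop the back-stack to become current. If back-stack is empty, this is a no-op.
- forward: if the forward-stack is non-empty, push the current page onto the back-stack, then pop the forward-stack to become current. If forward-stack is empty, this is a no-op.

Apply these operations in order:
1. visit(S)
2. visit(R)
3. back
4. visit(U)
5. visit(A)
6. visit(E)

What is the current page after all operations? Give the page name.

Answer: E

Derivation:
After 1 (visit(S)): cur=S back=1 fwd=0
After 2 (visit(R)): cur=R back=2 fwd=0
After 3 (back): cur=S back=1 fwd=1
After 4 (visit(U)): cur=U back=2 fwd=0
After 5 (visit(A)): cur=A back=3 fwd=0
After 6 (visit(E)): cur=E back=4 fwd=0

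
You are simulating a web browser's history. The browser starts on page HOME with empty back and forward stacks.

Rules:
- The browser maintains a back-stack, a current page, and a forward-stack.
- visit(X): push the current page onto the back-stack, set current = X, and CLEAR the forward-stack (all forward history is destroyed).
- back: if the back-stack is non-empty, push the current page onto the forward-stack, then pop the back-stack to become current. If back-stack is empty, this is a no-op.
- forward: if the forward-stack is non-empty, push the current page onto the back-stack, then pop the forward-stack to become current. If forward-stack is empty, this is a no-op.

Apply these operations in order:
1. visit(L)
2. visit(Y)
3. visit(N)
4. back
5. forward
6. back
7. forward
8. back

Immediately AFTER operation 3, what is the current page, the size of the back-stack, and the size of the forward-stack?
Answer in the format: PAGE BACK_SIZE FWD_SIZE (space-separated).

After 1 (visit(L)): cur=L back=1 fwd=0
After 2 (visit(Y)): cur=Y back=2 fwd=0
After 3 (visit(N)): cur=N back=3 fwd=0

N 3 0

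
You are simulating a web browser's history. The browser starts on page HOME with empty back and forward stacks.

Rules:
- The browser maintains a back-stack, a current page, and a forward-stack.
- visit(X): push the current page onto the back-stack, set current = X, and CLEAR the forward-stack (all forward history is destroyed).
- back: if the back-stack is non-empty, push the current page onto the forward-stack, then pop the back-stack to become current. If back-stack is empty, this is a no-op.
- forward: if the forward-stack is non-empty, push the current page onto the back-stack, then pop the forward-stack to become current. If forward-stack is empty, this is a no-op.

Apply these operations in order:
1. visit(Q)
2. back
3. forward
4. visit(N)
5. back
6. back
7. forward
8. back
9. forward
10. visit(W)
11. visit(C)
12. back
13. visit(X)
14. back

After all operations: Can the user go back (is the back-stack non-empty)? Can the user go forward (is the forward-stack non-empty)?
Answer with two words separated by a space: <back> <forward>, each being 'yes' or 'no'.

Answer: yes yes

Derivation:
After 1 (visit(Q)): cur=Q back=1 fwd=0
After 2 (back): cur=HOME back=0 fwd=1
After 3 (forward): cur=Q back=1 fwd=0
After 4 (visit(N)): cur=N back=2 fwd=0
After 5 (back): cur=Q back=1 fwd=1
After 6 (back): cur=HOME back=0 fwd=2
After 7 (forward): cur=Q back=1 fwd=1
After 8 (back): cur=HOME back=0 fwd=2
After 9 (forward): cur=Q back=1 fwd=1
After 10 (visit(W)): cur=W back=2 fwd=0
After 11 (visit(C)): cur=C back=3 fwd=0
After 12 (back): cur=W back=2 fwd=1
After 13 (visit(X)): cur=X back=3 fwd=0
After 14 (back): cur=W back=2 fwd=1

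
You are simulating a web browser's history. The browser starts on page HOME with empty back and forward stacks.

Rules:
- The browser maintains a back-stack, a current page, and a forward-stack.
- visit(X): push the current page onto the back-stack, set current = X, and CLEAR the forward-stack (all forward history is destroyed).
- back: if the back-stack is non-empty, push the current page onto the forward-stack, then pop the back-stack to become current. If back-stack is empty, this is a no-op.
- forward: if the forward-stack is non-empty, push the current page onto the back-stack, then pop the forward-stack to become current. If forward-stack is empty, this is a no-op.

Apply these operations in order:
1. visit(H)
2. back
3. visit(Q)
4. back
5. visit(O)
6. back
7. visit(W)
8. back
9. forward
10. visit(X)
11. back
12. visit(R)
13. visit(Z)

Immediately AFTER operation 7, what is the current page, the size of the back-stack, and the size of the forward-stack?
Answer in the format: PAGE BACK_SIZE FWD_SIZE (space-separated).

After 1 (visit(H)): cur=H back=1 fwd=0
After 2 (back): cur=HOME back=0 fwd=1
After 3 (visit(Q)): cur=Q back=1 fwd=0
After 4 (back): cur=HOME back=0 fwd=1
After 5 (visit(O)): cur=O back=1 fwd=0
After 6 (back): cur=HOME back=0 fwd=1
After 7 (visit(W)): cur=W back=1 fwd=0

W 1 0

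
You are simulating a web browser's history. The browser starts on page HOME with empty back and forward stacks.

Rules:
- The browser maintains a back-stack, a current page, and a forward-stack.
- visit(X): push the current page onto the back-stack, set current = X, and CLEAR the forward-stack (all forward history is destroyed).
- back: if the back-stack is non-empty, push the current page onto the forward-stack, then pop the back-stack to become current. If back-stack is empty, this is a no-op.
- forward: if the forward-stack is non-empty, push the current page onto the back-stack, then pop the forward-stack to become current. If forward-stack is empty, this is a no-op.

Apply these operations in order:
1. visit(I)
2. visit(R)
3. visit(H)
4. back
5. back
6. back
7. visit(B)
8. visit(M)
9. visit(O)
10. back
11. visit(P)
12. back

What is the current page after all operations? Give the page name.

After 1 (visit(I)): cur=I back=1 fwd=0
After 2 (visit(R)): cur=R back=2 fwd=0
After 3 (visit(H)): cur=H back=3 fwd=0
After 4 (back): cur=R back=2 fwd=1
After 5 (back): cur=I back=1 fwd=2
After 6 (back): cur=HOME back=0 fwd=3
After 7 (visit(B)): cur=B back=1 fwd=0
After 8 (visit(M)): cur=M back=2 fwd=0
After 9 (visit(O)): cur=O back=3 fwd=0
After 10 (back): cur=M back=2 fwd=1
After 11 (visit(P)): cur=P back=3 fwd=0
After 12 (back): cur=M back=2 fwd=1

Answer: M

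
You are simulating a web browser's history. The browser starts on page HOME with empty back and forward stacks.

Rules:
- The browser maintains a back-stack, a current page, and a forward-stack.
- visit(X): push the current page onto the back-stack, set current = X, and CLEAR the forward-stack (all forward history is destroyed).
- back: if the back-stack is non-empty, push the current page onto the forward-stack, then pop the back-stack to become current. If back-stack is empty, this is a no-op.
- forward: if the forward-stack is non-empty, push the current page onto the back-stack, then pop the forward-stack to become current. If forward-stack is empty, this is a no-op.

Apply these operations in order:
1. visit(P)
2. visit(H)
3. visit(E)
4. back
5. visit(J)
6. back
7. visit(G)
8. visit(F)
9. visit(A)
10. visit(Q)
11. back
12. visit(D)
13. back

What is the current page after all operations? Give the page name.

Answer: A

Derivation:
After 1 (visit(P)): cur=P back=1 fwd=0
After 2 (visit(H)): cur=H back=2 fwd=0
After 3 (visit(E)): cur=E back=3 fwd=0
After 4 (back): cur=H back=2 fwd=1
After 5 (visit(J)): cur=J back=3 fwd=0
After 6 (back): cur=H back=2 fwd=1
After 7 (visit(G)): cur=G back=3 fwd=0
After 8 (visit(F)): cur=F back=4 fwd=0
After 9 (visit(A)): cur=A back=5 fwd=0
After 10 (visit(Q)): cur=Q back=6 fwd=0
After 11 (back): cur=A back=5 fwd=1
After 12 (visit(D)): cur=D back=6 fwd=0
After 13 (back): cur=A back=5 fwd=1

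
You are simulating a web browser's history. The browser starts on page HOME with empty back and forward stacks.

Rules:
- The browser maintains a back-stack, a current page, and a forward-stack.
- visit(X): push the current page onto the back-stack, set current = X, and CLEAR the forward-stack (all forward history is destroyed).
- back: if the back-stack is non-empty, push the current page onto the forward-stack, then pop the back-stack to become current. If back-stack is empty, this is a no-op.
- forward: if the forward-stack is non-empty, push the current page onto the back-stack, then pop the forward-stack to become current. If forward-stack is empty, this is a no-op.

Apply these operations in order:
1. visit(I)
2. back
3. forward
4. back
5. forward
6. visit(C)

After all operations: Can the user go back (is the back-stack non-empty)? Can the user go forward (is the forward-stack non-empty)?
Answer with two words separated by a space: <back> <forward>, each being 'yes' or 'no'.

Answer: yes no

Derivation:
After 1 (visit(I)): cur=I back=1 fwd=0
After 2 (back): cur=HOME back=0 fwd=1
After 3 (forward): cur=I back=1 fwd=0
After 4 (back): cur=HOME back=0 fwd=1
After 5 (forward): cur=I back=1 fwd=0
After 6 (visit(C)): cur=C back=2 fwd=0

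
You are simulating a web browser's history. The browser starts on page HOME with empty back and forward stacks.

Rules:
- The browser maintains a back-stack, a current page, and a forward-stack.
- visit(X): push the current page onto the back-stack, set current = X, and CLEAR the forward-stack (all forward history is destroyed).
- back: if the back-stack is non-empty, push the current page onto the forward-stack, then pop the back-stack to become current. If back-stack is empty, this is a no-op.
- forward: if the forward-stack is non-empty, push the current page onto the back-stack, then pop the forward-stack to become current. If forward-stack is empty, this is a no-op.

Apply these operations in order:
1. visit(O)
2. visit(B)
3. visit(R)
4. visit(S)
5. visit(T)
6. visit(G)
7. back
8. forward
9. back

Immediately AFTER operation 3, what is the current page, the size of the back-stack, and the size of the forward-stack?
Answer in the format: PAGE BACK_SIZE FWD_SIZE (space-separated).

After 1 (visit(O)): cur=O back=1 fwd=0
After 2 (visit(B)): cur=B back=2 fwd=0
After 3 (visit(R)): cur=R back=3 fwd=0

R 3 0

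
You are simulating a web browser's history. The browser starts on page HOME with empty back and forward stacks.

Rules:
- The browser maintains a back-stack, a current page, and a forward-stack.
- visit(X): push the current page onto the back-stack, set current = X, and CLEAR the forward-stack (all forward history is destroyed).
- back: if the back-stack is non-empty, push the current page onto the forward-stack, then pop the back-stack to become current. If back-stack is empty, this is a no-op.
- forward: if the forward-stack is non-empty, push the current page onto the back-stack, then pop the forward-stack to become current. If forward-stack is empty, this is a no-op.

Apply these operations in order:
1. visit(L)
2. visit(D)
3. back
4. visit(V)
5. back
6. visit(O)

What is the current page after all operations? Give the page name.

After 1 (visit(L)): cur=L back=1 fwd=0
After 2 (visit(D)): cur=D back=2 fwd=0
After 3 (back): cur=L back=1 fwd=1
After 4 (visit(V)): cur=V back=2 fwd=0
After 5 (back): cur=L back=1 fwd=1
After 6 (visit(O)): cur=O back=2 fwd=0

Answer: O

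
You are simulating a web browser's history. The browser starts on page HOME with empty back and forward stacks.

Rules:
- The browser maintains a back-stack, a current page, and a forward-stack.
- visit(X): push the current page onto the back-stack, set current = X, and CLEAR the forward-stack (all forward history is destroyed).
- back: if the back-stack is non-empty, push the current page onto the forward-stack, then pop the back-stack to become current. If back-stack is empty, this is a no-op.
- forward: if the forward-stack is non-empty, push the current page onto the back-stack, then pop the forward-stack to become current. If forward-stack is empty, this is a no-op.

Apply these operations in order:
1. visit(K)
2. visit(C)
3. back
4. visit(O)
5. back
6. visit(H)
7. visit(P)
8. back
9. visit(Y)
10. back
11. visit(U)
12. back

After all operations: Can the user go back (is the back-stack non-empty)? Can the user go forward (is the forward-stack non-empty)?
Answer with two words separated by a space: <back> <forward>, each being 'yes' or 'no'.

After 1 (visit(K)): cur=K back=1 fwd=0
After 2 (visit(C)): cur=C back=2 fwd=0
After 3 (back): cur=K back=1 fwd=1
After 4 (visit(O)): cur=O back=2 fwd=0
After 5 (back): cur=K back=1 fwd=1
After 6 (visit(H)): cur=H back=2 fwd=0
After 7 (visit(P)): cur=P back=3 fwd=0
After 8 (back): cur=H back=2 fwd=1
After 9 (visit(Y)): cur=Y back=3 fwd=0
After 10 (back): cur=H back=2 fwd=1
After 11 (visit(U)): cur=U back=3 fwd=0
After 12 (back): cur=H back=2 fwd=1

Answer: yes yes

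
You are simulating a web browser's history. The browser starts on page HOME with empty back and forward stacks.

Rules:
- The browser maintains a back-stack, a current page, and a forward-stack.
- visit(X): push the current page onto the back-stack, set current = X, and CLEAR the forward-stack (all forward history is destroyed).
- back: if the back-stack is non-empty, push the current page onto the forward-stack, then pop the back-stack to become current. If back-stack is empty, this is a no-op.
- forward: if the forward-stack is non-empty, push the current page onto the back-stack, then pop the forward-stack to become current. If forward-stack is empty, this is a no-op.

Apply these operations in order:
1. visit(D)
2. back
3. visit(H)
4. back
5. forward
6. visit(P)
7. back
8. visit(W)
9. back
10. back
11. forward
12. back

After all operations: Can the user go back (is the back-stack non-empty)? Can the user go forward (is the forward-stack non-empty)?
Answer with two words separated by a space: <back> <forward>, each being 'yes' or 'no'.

After 1 (visit(D)): cur=D back=1 fwd=0
After 2 (back): cur=HOME back=0 fwd=1
After 3 (visit(H)): cur=H back=1 fwd=0
After 4 (back): cur=HOME back=0 fwd=1
After 5 (forward): cur=H back=1 fwd=0
After 6 (visit(P)): cur=P back=2 fwd=0
After 7 (back): cur=H back=1 fwd=1
After 8 (visit(W)): cur=W back=2 fwd=0
After 9 (back): cur=H back=1 fwd=1
After 10 (back): cur=HOME back=0 fwd=2
After 11 (forward): cur=H back=1 fwd=1
After 12 (back): cur=HOME back=0 fwd=2

Answer: no yes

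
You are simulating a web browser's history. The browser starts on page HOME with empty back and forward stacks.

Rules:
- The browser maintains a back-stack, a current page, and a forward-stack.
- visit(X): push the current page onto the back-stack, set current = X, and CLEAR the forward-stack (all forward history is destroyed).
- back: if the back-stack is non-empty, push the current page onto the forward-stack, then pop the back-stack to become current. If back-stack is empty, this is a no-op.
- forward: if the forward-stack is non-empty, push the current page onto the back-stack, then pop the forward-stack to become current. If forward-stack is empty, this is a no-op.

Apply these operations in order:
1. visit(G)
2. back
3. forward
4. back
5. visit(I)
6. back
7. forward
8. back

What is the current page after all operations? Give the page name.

Answer: HOME

Derivation:
After 1 (visit(G)): cur=G back=1 fwd=0
After 2 (back): cur=HOME back=0 fwd=1
After 3 (forward): cur=G back=1 fwd=0
After 4 (back): cur=HOME back=0 fwd=1
After 5 (visit(I)): cur=I back=1 fwd=0
After 6 (back): cur=HOME back=0 fwd=1
After 7 (forward): cur=I back=1 fwd=0
After 8 (back): cur=HOME back=0 fwd=1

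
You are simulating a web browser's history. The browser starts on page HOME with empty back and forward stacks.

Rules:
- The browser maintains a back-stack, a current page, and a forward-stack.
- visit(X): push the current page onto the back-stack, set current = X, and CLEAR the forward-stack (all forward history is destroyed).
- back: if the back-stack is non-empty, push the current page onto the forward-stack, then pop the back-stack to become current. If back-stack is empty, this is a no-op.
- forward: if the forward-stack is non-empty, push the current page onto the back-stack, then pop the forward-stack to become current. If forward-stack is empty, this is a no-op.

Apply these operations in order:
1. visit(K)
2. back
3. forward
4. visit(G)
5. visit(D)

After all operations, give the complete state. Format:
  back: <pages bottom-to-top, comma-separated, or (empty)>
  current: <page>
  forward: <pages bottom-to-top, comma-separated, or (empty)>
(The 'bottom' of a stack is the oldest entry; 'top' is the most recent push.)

Answer: back: HOME,K,G
current: D
forward: (empty)

Derivation:
After 1 (visit(K)): cur=K back=1 fwd=0
After 2 (back): cur=HOME back=0 fwd=1
After 3 (forward): cur=K back=1 fwd=0
After 4 (visit(G)): cur=G back=2 fwd=0
After 5 (visit(D)): cur=D back=3 fwd=0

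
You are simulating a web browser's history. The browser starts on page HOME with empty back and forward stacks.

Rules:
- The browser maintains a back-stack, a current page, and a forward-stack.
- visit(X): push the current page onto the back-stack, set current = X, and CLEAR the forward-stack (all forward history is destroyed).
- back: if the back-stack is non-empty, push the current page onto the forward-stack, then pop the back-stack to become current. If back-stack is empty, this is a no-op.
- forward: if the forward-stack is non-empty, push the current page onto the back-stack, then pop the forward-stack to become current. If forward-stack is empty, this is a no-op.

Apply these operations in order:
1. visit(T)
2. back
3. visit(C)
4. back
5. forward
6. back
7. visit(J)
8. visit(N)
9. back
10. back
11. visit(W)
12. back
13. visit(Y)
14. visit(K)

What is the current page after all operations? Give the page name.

Answer: K

Derivation:
After 1 (visit(T)): cur=T back=1 fwd=0
After 2 (back): cur=HOME back=0 fwd=1
After 3 (visit(C)): cur=C back=1 fwd=0
After 4 (back): cur=HOME back=0 fwd=1
After 5 (forward): cur=C back=1 fwd=0
After 6 (back): cur=HOME back=0 fwd=1
After 7 (visit(J)): cur=J back=1 fwd=0
After 8 (visit(N)): cur=N back=2 fwd=0
After 9 (back): cur=J back=1 fwd=1
After 10 (back): cur=HOME back=0 fwd=2
After 11 (visit(W)): cur=W back=1 fwd=0
After 12 (back): cur=HOME back=0 fwd=1
After 13 (visit(Y)): cur=Y back=1 fwd=0
After 14 (visit(K)): cur=K back=2 fwd=0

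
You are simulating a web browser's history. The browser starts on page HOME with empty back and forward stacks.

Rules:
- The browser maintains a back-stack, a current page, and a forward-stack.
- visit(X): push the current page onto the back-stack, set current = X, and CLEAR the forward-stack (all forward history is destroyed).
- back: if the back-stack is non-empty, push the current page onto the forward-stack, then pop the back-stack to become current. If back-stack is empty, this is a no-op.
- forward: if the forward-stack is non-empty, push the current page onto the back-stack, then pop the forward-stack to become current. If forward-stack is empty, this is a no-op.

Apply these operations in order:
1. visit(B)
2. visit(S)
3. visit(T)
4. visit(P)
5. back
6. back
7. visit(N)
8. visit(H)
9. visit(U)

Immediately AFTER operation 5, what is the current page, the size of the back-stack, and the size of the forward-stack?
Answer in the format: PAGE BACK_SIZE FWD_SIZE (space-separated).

After 1 (visit(B)): cur=B back=1 fwd=0
After 2 (visit(S)): cur=S back=2 fwd=0
After 3 (visit(T)): cur=T back=3 fwd=0
After 4 (visit(P)): cur=P back=4 fwd=0
After 5 (back): cur=T back=3 fwd=1

T 3 1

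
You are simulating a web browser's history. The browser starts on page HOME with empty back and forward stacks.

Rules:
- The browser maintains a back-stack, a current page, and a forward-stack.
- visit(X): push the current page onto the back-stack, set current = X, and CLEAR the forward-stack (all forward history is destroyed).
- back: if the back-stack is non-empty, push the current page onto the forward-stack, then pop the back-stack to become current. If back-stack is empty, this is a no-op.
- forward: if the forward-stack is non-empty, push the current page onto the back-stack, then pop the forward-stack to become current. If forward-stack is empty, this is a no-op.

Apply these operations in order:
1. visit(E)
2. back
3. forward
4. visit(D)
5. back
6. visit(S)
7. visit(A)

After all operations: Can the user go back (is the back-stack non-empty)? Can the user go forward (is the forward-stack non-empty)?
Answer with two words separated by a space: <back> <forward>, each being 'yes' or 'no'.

After 1 (visit(E)): cur=E back=1 fwd=0
After 2 (back): cur=HOME back=0 fwd=1
After 3 (forward): cur=E back=1 fwd=0
After 4 (visit(D)): cur=D back=2 fwd=0
After 5 (back): cur=E back=1 fwd=1
After 6 (visit(S)): cur=S back=2 fwd=0
After 7 (visit(A)): cur=A back=3 fwd=0

Answer: yes no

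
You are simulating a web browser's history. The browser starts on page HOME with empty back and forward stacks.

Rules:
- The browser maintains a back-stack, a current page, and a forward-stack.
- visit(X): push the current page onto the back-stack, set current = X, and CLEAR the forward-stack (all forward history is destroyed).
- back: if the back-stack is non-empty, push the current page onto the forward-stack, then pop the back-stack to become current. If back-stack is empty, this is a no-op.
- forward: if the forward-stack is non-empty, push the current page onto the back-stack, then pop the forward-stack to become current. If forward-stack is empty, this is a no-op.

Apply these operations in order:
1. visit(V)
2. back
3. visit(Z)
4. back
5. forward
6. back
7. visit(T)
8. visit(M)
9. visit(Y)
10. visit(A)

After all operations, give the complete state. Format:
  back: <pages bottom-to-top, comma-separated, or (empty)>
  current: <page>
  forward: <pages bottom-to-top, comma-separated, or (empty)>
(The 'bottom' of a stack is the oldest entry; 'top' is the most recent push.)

Answer: back: HOME,T,M,Y
current: A
forward: (empty)

Derivation:
After 1 (visit(V)): cur=V back=1 fwd=0
After 2 (back): cur=HOME back=0 fwd=1
After 3 (visit(Z)): cur=Z back=1 fwd=0
After 4 (back): cur=HOME back=0 fwd=1
After 5 (forward): cur=Z back=1 fwd=0
After 6 (back): cur=HOME back=0 fwd=1
After 7 (visit(T)): cur=T back=1 fwd=0
After 8 (visit(M)): cur=M back=2 fwd=0
After 9 (visit(Y)): cur=Y back=3 fwd=0
After 10 (visit(A)): cur=A back=4 fwd=0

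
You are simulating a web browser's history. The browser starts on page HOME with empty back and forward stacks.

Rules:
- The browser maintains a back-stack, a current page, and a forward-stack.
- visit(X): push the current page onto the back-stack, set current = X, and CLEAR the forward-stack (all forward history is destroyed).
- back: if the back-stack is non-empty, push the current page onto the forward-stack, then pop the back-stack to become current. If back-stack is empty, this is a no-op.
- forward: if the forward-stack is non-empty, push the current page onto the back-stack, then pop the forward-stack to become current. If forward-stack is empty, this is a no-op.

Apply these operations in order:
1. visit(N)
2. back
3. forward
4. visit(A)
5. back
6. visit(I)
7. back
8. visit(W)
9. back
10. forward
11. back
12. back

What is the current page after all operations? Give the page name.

Answer: HOME

Derivation:
After 1 (visit(N)): cur=N back=1 fwd=0
After 2 (back): cur=HOME back=0 fwd=1
After 3 (forward): cur=N back=1 fwd=0
After 4 (visit(A)): cur=A back=2 fwd=0
After 5 (back): cur=N back=1 fwd=1
After 6 (visit(I)): cur=I back=2 fwd=0
After 7 (back): cur=N back=1 fwd=1
After 8 (visit(W)): cur=W back=2 fwd=0
After 9 (back): cur=N back=1 fwd=1
After 10 (forward): cur=W back=2 fwd=0
After 11 (back): cur=N back=1 fwd=1
After 12 (back): cur=HOME back=0 fwd=2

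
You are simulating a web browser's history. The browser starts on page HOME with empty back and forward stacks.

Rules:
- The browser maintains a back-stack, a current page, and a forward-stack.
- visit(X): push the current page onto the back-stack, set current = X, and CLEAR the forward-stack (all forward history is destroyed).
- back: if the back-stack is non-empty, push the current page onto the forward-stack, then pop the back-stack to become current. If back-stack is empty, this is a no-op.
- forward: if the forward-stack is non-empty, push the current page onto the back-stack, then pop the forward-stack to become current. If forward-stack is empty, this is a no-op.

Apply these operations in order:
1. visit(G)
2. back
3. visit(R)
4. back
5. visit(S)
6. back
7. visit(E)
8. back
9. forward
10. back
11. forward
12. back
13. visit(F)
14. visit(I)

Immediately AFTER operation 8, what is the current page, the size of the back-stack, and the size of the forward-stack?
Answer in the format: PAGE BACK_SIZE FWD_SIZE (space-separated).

After 1 (visit(G)): cur=G back=1 fwd=0
After 2 (back): cur=HOME back=0 fwd=1
After 3 (visit(R)): cur=R back=1 fwd=0
After 4 (back): cur=HOME back=0 fwd=1
After 5 (visit(S)): cur=S back=1 fwd=0
After 6 (back): cur=HOME back=0 fwd=1
After 7 (visit(E)): cur=E back=1 fwd=0
After 8 (back): cur=HOME back=0 fwd=1

HOME 0 1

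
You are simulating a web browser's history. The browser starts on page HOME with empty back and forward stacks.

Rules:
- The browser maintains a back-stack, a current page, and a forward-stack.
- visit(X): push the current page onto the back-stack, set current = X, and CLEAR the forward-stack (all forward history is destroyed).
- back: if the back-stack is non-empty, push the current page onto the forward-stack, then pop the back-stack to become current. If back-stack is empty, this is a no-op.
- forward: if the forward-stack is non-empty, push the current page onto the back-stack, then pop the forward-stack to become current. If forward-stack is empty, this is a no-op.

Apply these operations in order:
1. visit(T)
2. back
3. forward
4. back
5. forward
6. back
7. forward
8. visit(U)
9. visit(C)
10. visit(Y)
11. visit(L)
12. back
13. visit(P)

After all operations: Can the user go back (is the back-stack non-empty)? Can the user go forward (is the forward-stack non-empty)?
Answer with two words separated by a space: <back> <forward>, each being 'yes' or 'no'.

Answer: yes no

Derivation:
After 1 (visit(T)): cur=T back=1 fwd=0
After 2 (back): cur=HOME back=0 fwd=1
After 3 (forward): cur=T back=1 fwd=0
After 4 (back): cur=HOME back=0 fwd=1
After 5 (forward): cur=T back=1 fwd=0
After 6 (back): cur=HOME back=0 fwd=1
After 7 (forward): cur=T back=1 fwd=0
After 8 (visit(U)): cur=U back=2 fwd=0
After 9 (visit(C)): cur=C back=3 fwd=0
After 10 (visit(Y)): cur=Y back=4 fwd=0
After 11 (visit(L)): cur=L back=5 fwd=0
After 12 (back): cur=Y back=4 fwd=1
After 13 (visit(P)): cur=P back=5 fwd=0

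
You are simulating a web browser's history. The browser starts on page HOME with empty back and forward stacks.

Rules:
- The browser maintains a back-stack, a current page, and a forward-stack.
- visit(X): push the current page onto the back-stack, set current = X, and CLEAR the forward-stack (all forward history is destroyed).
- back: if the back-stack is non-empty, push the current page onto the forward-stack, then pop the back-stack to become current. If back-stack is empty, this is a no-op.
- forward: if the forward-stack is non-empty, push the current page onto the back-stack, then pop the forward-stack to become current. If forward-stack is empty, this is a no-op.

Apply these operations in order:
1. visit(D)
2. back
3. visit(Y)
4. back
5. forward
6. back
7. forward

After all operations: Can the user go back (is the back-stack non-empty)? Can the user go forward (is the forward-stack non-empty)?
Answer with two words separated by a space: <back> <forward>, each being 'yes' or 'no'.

After 1 (visit(D)): cur=D back=1 fwd=0
After 2 (back): cur=HOME back=0 fwd=1
After 3 (visit(Y)): cur=Y back=1 fwd=0
After 4 (back): cur=HOME back=0 fwd=1
After 5 (forward): cur=Y back=1 fwd=0
After 6 (back): cur=HOME back=0 fwd=1
After 7 (forward): cur=Y back=1 fwd=0

Answer: yes no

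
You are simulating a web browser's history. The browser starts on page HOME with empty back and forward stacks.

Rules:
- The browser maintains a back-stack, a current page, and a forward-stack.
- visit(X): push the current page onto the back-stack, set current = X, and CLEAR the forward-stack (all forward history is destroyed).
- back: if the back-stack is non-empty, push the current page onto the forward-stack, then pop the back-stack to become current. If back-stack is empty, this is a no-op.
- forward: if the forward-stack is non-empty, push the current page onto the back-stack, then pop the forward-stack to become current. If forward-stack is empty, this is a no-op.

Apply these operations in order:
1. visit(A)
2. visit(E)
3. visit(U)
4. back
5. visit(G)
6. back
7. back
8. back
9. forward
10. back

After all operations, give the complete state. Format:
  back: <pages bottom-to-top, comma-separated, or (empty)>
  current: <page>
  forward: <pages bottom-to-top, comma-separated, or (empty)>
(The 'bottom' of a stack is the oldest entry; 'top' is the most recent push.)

After 1 (visit(A)): cur=A back=1 fwd=0
After 2 (visit(E)): cur=E back=2 fwd=0
After 3 (visit(U)): cur=U back=3 fwd=0
After 4 (back): cur=E back=2 fwd=1
After 5 (visit(G)): cur=G back=3 fwd=0
After 6 (back): cur=E back=2 fwd=1
After 7 (back): cur=A back=1 fwd=2
After 8 (back): cur=HOME back=0 fwd=3
After 9 (forward): cur=A back=1 fwd=2
After 10 (back): cur=HOME back=0 fwd=3

Answer: back: (empty)
current: HOME
forward: G,E,A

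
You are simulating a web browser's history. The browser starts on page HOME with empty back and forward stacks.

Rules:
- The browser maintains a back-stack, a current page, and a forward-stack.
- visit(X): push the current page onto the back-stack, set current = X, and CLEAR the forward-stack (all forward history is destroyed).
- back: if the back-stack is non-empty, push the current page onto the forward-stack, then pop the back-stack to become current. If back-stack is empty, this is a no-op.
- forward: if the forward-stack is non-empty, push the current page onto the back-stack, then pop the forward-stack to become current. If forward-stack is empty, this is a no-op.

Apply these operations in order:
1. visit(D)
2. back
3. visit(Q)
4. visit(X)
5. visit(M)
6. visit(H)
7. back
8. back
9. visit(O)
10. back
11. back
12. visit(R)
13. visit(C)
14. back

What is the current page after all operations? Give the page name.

Answer: R

Derivation:
After 1 (visit(D)): cur=D back=1 fwd=0
After 2 (back): cur=HOME back=0 fwd=1
After 3 (visit(Q)): cur=Q back=1 fwd=0
After 4 (visit(X)): cur=X back=2 fwd=0
After 5 (visit(M)): cur=M back=3 fwd=0
After 6 (visit(H)): cur=H back=4 fwd=0
After 7 (back): cur=M back=3 fwd=1
After 8 (back): cur=X back=2 fwd=2
After 9 (visit(O)): cur=O back=3 fwd=0
After 10 (back): cur=X back=2 fwd=1
After 11 (back): cur=Q back=1 fwd=2
After 12 (visit(R)): cur=R back=2 fwd=0
After 13 (visit(C)): cur=C back=3 fwd=0
After 14 (back): cur=R back=2 fwd=1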